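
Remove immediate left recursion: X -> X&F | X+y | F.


Left-recursive alternatives: X&F, X+y; non-recursive: F
Introduce X': X -> FX', X' -> &FX' | +yX' | ε


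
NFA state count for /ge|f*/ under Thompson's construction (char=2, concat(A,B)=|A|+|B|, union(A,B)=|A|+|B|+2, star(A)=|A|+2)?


Syntax tree has 3 char leaf(s), 1 union(s), 1 star(s)
chars contribute 3×2 = 6; each union adds +2; each star adds +2
Total: 6 + 2 + 2 = 10 states


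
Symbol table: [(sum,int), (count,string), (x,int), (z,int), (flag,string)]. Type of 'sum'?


Lookup 'sum' → type int


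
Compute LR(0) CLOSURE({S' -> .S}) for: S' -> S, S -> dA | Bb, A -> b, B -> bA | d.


Start: S' -> .S
For each item with dot before a nonterminal B, add B -> .γ for every B-production
Closure: [S' -> .S, S -> .dA, S -> .Bb, B -> .bA, B -> .d]


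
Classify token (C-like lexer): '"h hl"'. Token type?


Pattern: double-quoted sequence
Type: STRING_LITERAL


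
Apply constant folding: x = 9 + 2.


9 + 2 = 11 at compile time
Optimized: x = 11


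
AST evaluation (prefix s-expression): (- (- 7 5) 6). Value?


Evaluate inner: (- 7 5) = 2
Evaluate root: (- 2 6) = -4
Result: -4


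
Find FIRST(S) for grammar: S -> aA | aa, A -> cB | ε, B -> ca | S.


Per alternative of S: FIRST(aA) = {a}; FIRST(aa) = {a}
FIRST(S) = {a}


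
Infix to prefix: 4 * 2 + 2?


left-to-right (same/higher precedence on left): tree is (+ (* 4 2) 2)
Prefix: + * 4 2 2


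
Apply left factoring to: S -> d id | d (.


Common prefix: 'd'
Factored: S -> d S', S' -> id | (


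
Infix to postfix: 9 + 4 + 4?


Left to right (same or higher precedence on left)
Postfix: 9 4 + 4 +


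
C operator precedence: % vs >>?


'%' is multiplicative (level 10); '>>' is shift (level 8)
Higher level binds tighter
'%' has higher precedence than '>>'


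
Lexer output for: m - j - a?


Scan left to right, longest-match per lexeme
Tokens: ID(m), OP(-), ID(j), OP(-), ID(a)


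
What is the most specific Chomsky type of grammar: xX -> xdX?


LHS has context (more than one symbol) and |LHS| ≤ |RHS|
Classification: Type 1 (Context-Sensitive)


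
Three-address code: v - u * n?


Break into single-operator statements:
t1 = u * n
t2 = v - t1


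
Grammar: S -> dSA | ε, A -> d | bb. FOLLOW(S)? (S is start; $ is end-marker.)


$ ∈ FOLLOW(S). For each A -> αBβ: add FIRST(β)\{ε} to FOLLOW(B); if β nullable, add FOLLOW(A).
FOLLOW(S) = {$, b, d}


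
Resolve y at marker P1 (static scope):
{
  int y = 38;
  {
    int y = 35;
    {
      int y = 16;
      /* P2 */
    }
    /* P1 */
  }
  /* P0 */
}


y declared in the same block as P1
y = 35


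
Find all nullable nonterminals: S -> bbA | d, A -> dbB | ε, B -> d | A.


A nonterminal is nullable iff some alternative derives ε (directly, or every symbol in it is nullable)
Nullable: {A, B}


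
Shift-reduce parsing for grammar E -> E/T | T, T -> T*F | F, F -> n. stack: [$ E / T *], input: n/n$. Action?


no handle; shift 'n'
Action: shift


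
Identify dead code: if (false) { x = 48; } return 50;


condition is constant false, so the whole block is unreachable
Dead: 'if (false) { x = 48; }'


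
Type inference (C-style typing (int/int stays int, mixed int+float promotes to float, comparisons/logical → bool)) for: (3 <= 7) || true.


Operand types: bool || bool
Rule: logical operators take bool operands and yield bool
Result type: bool


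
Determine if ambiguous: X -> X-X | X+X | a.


'a-a+a' has two parse trees (no precedence encoded between - and +)
Ambiguous


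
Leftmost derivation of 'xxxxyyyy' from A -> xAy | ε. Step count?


Derivation: A => xAy => xxAyy => xxxAyyy => xxxxAyyyy => xxxxyyyy
Steps: 5


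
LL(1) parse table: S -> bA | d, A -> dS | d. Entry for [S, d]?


For [S, d]: 'd' ∈ FIRST(d)
Entry: S -> d


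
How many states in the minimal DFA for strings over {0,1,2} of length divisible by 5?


Track length mod 5: states 0..4, accept at 0
Minimal DFA: 5 states


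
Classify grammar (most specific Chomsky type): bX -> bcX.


LHS has context (more than one symbol) and |LHS| ≤ |RHS|
Classification: Type 1 (Context-Sensitive)


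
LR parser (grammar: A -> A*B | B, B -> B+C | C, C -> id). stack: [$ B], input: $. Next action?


lookahead ∉ {+} so B won't extend; reduce A -> B
Action: reduce (A -> B)


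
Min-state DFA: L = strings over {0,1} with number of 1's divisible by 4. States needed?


Track (count of 1) mod 4: states 0..3, accept at 0
Minimal DFA: 4 states


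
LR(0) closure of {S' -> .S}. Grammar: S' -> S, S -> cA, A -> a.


Start: S' -> .S
For each item with dot before a nonterminal B, add B -> .γ for every B-production
Closure: [S' -> .S, S -> .cA]


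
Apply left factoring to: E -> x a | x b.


Common prefix: 'x'
Factored: E -> x E', E' -> a | b


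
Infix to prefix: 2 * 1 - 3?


left-to-right (same/higher precedence on left): tree is (- (* 2 1) 3)
Prefix: - * 2 1 3


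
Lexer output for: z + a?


Scan left to right, longest-match per lexeme
Tokens: ID(z), OP(+), ID(a)


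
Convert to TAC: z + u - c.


Break into single-operator statements:
t1 = z + u
t2 = t1 - c


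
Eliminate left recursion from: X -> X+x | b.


Left-recursive alternatives: X+x; non-recursive: b
Introduce X': X -> bX', X' -> +xX' | ε


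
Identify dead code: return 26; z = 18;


statement follows a return and is unreachable
Dead: 'z = 18'


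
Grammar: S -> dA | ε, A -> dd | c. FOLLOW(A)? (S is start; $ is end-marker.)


$ ∈ FOLLOW(S). For each A -> αBβ: add FIRST(β)\{ε} to FOLLOW(B); if β nullable, add FOLLOW(A).
FOLLOW(A) = {$}


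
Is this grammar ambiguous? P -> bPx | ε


balanced b^n…x^n: each string has a unique parse
Unambiguous


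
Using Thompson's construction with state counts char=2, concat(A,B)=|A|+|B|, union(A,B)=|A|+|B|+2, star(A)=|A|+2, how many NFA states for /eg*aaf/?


Syntax tree has 5 char leaf(s), 0 union(s), 1 star(s)
chars contribute 5×2 = 10; each union adds +2; each star adds +2
Total: 10 + 0 + 2 = 12 states


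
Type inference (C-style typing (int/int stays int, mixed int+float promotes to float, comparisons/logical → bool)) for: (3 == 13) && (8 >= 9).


Operand types: bool && bool
Rule: logical operators take bool operands and yield bool
Result type: bool


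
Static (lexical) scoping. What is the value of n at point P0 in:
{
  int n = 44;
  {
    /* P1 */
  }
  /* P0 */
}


n declared in the same block as P0
n = 44


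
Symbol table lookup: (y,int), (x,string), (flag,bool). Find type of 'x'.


Lookup 'x' → type string


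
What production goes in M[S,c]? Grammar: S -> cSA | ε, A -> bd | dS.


For [S, c]: 'c' ∈ FIRST(cSA)
Entry: S -> cSA


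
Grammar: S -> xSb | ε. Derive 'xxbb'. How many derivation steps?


Derivation: S => xSb => xxSbb => xxbb
Steps: 3


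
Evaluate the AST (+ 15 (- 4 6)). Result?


Evaluate inner: (- 4 6) = -2
Evaluate root: (+ 15 -2) = 13
Result: 13


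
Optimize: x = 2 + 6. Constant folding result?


2 + 6 = 8 at compile time
Optimized: x = 8


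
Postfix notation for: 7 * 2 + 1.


Left to right (same or higher precedence on left)
Postfix: 7 2 * 1 +


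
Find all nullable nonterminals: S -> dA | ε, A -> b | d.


A nonterminal is nullable iff some alternative derives ε (directly, or every symbol in it is nullable)
Nullable: {S}


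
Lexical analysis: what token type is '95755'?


Pattern: digits only
Type: INTEGER_LITERAL


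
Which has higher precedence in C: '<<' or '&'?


'<<' is shift (level 8); '&' is bitwise AND (level 5)
Higher level binds tighter
'<<' has higher precedence than '&'


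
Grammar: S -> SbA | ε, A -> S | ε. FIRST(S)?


Per alternative of S: FIRST(SbA) = {b}; FIRST(ε) = {ε}
FIRST(S) = {b, ε}


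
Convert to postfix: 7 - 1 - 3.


Left to right (same or higher precedence on left)
Postfix: 7 1 - 3 -


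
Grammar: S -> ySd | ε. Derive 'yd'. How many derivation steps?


Derivation: S => ySd => yd
Steps: 2


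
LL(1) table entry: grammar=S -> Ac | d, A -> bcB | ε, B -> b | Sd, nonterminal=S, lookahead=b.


For [S, b]: 'b' ∈ FIRST(Ac)
Entry: S -> Ac


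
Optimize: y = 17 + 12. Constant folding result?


17 + 12 = 29 at compile time
Optimized: y = 29


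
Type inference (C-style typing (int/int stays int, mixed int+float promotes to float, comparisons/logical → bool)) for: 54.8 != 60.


Operand types: float != int
Rule: comparison yields bool
Result type: bool


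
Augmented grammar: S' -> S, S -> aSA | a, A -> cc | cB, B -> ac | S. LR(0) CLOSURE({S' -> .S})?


Start: S' -> .S
For each item with dot before a nonterminal B, add B -> .γ for every B-production
Closure: [S' -> .S, S -> .aSA, S -> .a]


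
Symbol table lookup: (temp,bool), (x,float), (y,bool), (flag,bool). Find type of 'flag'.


Lookup 'flag' → type bool


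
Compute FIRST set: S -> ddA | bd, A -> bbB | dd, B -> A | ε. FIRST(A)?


Per alternative of A: FIRST(bbB) = {b}; FIRST(dd) = {d}
FIRST(A) = {b, d}


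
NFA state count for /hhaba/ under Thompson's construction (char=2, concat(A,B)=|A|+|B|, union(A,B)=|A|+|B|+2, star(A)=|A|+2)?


Syntax tree has 5 char leaf(s), 0 union(s), 0 star(s)
chars contribute 5×2 = 10; each union adds +2; each star adds +2
Total: 10 + 0 + 0 = 10 states


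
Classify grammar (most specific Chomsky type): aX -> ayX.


LHS has context (more than one symbol) and |LHS| ≤ |RHS|
Classification: Type 1 (Context-Sensitive)


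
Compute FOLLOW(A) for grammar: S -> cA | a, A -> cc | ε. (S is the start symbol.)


$ ∈ FOLLOW(S). For each A -> αBβ: add FIRST(β)\{ε} to FOLLOW(B); if β nullable, add FOLLOW(A).
FOLLOW(A) = {$}


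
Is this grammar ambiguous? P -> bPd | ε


balanced b^n…d^n: each string has a unique parse
Unambiguous


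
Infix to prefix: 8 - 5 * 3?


'*' binds tighter: tree is (- 8 (* 5 3))
Prefix: - 8 * 5 3


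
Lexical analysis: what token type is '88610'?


Pattern: digits only
Type: INTEGER_LITERAL


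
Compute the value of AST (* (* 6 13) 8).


Evaluate inner: (* 6 13) = 78
Evaluate root: (* 78 8) = 624
Result: 624


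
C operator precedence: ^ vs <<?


'<<' is shift (level 8); '^' is bitwise XOR (level 4)
Higher level binds tighter
'<<' has higher precedence than '^'


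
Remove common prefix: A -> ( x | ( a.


Common prefix: '('
Factored: A -> ( A', A' -> x | a


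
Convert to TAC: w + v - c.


Break into single-operator statements:
t1 = w + v
t2 = t1 - c


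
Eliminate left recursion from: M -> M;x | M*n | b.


Left-recursive alternatives: M;x, M*n; non-recursive: b
Introduce M': M -> bM', M' -> ;xM' | *nM' | ε


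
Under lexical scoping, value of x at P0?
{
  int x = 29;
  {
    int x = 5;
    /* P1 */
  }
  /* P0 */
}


x declared in the same block as P0
x = 29


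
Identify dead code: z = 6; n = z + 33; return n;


z is read by n's definition; n is returned
No dead code


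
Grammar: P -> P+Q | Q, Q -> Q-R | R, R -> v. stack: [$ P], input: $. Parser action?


start symbol P on stack, input exhausted
Action: accept


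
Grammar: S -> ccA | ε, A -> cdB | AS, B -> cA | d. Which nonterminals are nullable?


A nonterminal is nullable iff some alternative derives ε (directly, or every symbol in it is nullable)
Nullable: {S}


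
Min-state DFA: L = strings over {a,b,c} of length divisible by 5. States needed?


Track length mod 5: states 0..4, accept at 0
Minimal DFA: 5 states


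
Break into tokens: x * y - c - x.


Scan left to right, longest-match per lexeme
Tokens: ID(x), OP(*), ID(y), OP(-), ID(c), OP(-), ID(x)


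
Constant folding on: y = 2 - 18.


2 - 18 = -16 at compile time
Optimized: y = -16


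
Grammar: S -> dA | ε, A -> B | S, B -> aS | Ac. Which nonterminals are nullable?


A nonterminal is nullable iff some alternative derives ε (directly, or every symbol in it is nullable)
Nullable: {A, S}


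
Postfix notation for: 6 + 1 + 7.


Left to right (same or higher precedence on left)
Postfix: 6 1 + 7 +


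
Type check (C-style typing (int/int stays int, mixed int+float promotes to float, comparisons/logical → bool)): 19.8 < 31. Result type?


Operand types: float < int
Rule: comparison yields bool
Result type: bool


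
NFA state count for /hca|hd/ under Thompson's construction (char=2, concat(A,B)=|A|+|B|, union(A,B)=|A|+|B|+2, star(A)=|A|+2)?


Syntax tree has 5 char leaf(s), 1 union(s), 0 star(s)
chars contribute 5×2 = 10; each union adds +2; each star adds +2
Total: 10 + 2 + 0 = 12 states


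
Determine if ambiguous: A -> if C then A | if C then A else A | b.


dangling else: 'if C then if C then b else b' parses two ways
Ambiguous


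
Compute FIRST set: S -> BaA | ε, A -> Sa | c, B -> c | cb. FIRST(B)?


Per alternative of B: FIRST(c) = {c}; FIRST(cb) = {c}
FIRST(B) = {c}


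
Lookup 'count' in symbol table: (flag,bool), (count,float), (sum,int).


Lookup 'count' → type float


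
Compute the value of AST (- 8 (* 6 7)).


Evaluate inner: (* 6 7) = 42
Evaluate root: (- 8 42) = -34
Result: -34


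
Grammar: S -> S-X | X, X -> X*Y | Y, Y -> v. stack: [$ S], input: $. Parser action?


start symbol S on stack, input exhausted
Action: accept


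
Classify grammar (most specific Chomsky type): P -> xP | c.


Right-linear: every RHS is a terminal or a terminal followed by one nonterminal
Classification: Type 3 (Regular)


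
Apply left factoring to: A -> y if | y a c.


Common prefix: 'y'
Factored: A -> y A', A' -> if | a c


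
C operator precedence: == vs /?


'/' is multiplicative (level 10); '==' is equality (level 6)
Higher level binds tighter
'/' has higher precedence than '=='


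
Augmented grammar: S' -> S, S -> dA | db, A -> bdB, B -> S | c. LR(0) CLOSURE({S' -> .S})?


Start: S' -> .S
For each item with dot before a nonterminal B, add B -> .γ for every B-production
Closure: [S' -> .S, S -> .dA, S -> .db]


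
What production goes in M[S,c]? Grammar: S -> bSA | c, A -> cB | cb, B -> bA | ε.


For [S, c]: 'c' ∈ FIRST(c)
Entry: S -> c


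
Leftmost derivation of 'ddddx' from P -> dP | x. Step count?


Derivation: P => dP => ddP => dddP => ddddP => ddddx
Steps: 5


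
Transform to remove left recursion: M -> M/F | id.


Left-recursive alternatives: M/F; non-recursive: id
Introduce M': M -> idM', M' -> /FM' | ε


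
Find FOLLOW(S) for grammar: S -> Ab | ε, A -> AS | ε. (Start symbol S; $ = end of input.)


$ ∈ FOLLOW(S). For each A -> αBβ: add FIRST(β)\{ε} to FOLLOW(B); if β nullable, add FOLLOW(A).
FOLLOW(S) = {$, b}


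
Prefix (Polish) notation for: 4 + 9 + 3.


left-to-right (same/higher precedence on left): tree is (+ (+ 4 9) 3)
Prefix: + + 4 9 3


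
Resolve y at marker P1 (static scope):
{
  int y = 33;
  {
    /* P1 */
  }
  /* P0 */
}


P1's block does not declare y; resolves to the enclosing declaration at depth 0
y = 33


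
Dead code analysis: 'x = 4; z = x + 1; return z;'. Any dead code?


x is read by z's definition; z is returned
No dead code


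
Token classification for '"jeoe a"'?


Pattern: double-quoted sequence
Type: STRING_LITERAL


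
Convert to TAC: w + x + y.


Break into single-operator statements:
t1 = w + x
t2 = t1 + y


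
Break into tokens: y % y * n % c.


Scan left to right, longest-match per lexeme
Tokens: ID(y), OP(%), ID(y), OP(*), ID(n), OP(%), ID(c)


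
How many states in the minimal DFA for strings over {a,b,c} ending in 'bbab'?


Track the longest suffix of input matching a prefix of 'bbab': 5 classes (prefixes of length 0..4)
Minimal DFA: 5 states


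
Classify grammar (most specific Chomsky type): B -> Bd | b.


Left-linear: every RHS is a terminal or one nonterminal followed by a terminal
Classification: Type 3 (Regular)


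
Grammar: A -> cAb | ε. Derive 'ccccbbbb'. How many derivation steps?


Derivation: A => cAb => ccAbb => cccAbbb => ccccAbbbb => ccccbbbb
Steps: 5


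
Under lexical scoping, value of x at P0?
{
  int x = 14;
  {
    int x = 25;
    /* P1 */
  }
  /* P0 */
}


x declared in the same block as P0
x = 14


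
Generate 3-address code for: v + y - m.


Break into single-operator statements:
t1 = v + y
t2 = t1 - m


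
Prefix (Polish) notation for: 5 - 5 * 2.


'*' binds tighter: tree is (- 5 (* 5 2))
Prefix: - 5 * 5 2


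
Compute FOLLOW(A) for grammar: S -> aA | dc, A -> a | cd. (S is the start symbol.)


$ ∈ FOLLOW(S). For each A -> αBβ: add FIRST(β)\{ε} to FOLLOW(B); if β nullable, add FOLLOW(A).
FOLLOW(A) = {$}


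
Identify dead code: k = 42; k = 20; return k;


first assignment to k is overwritten before any read
Dead: 'k = 42'


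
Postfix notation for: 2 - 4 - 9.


Left to right (same or higher precedence on left)
Postfix: 2 4 - 9 -


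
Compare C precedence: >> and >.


'>>' is shift (level 8); '>' is relational (level 7)
Higher level binds tighter
'>>' has higher precedence than '>'


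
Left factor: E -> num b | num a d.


Common prefix: 'num'
Factored: E -> num E', E' -> b | a d


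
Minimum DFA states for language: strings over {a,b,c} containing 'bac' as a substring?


KMP-style automaton: 3 progress states + 1 absorbing accept = 4
Minimal DFA: 4 states


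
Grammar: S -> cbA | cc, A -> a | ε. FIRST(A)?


Per alternative of A: FIRST(a) = {a}; FIRST(ε) = {ε}
FIRST(A) = {a, ε}


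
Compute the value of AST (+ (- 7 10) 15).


Evaluate inner: (- 7 10) = -3
Evaluate root: (+ -3 15) = 12
Result: 12


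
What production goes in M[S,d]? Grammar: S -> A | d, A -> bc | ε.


For [S, d]: 'd' ∈ FIRST(d)
Entry: S -> d


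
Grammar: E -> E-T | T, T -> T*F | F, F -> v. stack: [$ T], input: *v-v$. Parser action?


shift '*' to continue T -> T*F
Action: shift


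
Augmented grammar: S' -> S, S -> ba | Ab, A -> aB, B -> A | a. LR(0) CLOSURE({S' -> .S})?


Start: S' -> .S
For each item with dot before a nonterminal B, add B -> .γ for every B-production
Closure: [S' -> .S, S -> .ba, S -> .Ab, A -> .aB]


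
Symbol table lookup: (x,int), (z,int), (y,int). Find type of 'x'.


Lookup 'x' → type int


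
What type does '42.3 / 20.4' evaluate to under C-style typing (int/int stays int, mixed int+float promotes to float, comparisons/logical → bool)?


Operand types: float / float
Rule: mixed int/float promotes to float; int/int stays int
Result type: float


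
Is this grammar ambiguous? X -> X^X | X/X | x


'x^x/x' has two parse trees (no precedence encoded between ^ and /)
Ambiguous


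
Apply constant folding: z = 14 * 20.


14 * 20 = 280 at compile time
Optimized: z = 280


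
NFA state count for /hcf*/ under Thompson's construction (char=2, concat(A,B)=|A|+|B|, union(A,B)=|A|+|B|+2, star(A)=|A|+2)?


Syntax tree has 3 char leaf(s), 0 union(s), 1 star(s)
chars contribute 3×2 = 6; each union adds +2; each star adds +2
Total: 6 + 0 + 2 = 8 states


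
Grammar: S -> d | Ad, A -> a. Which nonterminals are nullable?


A nonterminal is nullable iff some alternative derives ε (directly, or every symbol in it is nullable)
Nullable: {}


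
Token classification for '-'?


Pattern: operator symbol
Type: OPERATOR


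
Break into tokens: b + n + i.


Scan left to right, longest-match per lexeme
Tokens: ID(b), OP(+), ID(n), OP(+), ID(i)


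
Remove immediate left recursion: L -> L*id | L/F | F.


Left-recursive alternatives: L*id, L/F; non-recursive: F
Introduce L': L -> FL', L' -> *idL' | /FL' | ε


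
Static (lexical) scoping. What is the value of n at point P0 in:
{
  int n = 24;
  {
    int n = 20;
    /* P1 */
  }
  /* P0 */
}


n declared in the same block as P0
n = 24


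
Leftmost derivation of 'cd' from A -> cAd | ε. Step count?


Derivation: A => cAd => cd
Steps: 2


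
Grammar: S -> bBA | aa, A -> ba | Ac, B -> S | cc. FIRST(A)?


Per alternative of A: FIRST(ba) = {b}; FIRST(Ac) = {b}
FIRST(A) = {b}


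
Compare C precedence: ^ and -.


'-' is additive (level 9); '^' is bitwise XOR (level 4)
Higher level binds tighter
'-' has higher precedence than '^'


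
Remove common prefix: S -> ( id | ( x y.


Common prefix: '('
Factored: S -> ( S', S' -> id | x y


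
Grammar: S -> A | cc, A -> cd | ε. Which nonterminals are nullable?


A nonterminal is nullable iff some alternative derives ε (directly, or every symbol in it is nullable)
Nullable: {A, S}


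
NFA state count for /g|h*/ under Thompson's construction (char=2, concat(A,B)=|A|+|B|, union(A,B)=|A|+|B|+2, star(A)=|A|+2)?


Syntax tree has 2 char leaf(s), 1 union(s), 1 star(s)
chars contribute 2×2 = 4; each union adds +2; each star adds +2
Total: 4 + 2 + 2 = 8 states


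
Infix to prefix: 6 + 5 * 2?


'*' binds tighter: tree is (+ 6 (* 5 2))
Prefix: + 6 * 5 2


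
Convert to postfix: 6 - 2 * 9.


* has higher precedence, evaluate 2*9 first
Postfix: 6 2 9 * -


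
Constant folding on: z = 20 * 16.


20 * 16 = 320 at compile time
Optimized: z = 320


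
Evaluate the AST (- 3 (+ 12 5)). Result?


Evaluate inner: (+ 12 5) = 17
Evaluate root: (- 3 17) = -14
Result: -14


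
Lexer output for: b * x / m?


Scan left to right, longest-match per lexeme
Tokens: ID(b), OP(*), ID(x), OP(/), ID(m)


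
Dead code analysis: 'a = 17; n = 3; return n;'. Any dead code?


a is assigned but never read
Dead: 'a = 17'


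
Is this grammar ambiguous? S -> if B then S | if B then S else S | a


dangling else: 'if B then if B then a else a' parses two ways
Ambiguous


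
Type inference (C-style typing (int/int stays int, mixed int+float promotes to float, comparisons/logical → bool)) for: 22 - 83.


Operand types: int - int
Rule: mixed int/float promotes to float; int/int stays int
Result type: int


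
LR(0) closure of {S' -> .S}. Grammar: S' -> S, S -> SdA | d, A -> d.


Start: S' -> .S
For each item with dot before a nonterminal B, add B -> .γ for every B-production
Closure: [S' -> .S, S -> .SdA, S -> .d]


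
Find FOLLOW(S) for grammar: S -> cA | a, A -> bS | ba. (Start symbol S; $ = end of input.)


$ ∈ FOLLOW(S). For each A -> αBβ: add FIRST(β)\{ε} to FOLLOW(B); if β nullable, add FOLLOW(A).
FOLLOW(S) = {$}


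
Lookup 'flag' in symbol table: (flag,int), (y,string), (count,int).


Lookup 'flag' → type int


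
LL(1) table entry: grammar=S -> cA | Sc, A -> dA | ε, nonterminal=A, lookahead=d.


For [A, d]: 'd' ∈ FIRST(dA)
Entry: A -> dA


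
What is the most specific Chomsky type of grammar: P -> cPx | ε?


Single nonterminal LHS, but c^n x^n is not regular
Classification: Type 2 (Context-Free)


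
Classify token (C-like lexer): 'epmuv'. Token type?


Pattern: letter/underscore followed by alphanumerics, not a keyword
Type: IDENTIFIER


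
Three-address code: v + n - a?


Break into single-operator statements:
t1 = v + n
t2 = t1 - a


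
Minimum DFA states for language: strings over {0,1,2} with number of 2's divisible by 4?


Track (count of 2) mod 4: states 0..3, accept at 0
Minimal DFA: 4 states


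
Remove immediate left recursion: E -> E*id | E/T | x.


Left-recursive alternatives: E*id, E/T; non-recursive: x
Introduce E': E -> xE', E' -> *idE' | /TE' | ε


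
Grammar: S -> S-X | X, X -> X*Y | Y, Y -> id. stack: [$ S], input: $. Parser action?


start symbol S on stack, input exhausted
Action: accept


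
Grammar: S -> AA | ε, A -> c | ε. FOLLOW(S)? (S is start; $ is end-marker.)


$ ∈ FOLLOW(S). For each A -> αBβ: add FIRST(β)\{ε} to FOLLOW(B); if β nullable, add FOLLOW(A).
FOLLOW(S) = {$}


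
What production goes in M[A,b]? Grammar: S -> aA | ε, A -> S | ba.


For [A, b]: 'b' ∈ FIRST(ba)
Entry: A -> ba


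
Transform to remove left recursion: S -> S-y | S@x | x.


Left-recursive alternatives: S-y, S@x; non-recursive: x
Introduce S': S -> xS', S' -> -yS' | @xS' | ε


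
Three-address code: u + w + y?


Break into single-operator statements:
t1 = u + w
t2 = t1 + y


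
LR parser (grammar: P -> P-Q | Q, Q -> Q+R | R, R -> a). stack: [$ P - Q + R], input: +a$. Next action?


handle 'Q+R' on top
Action: reduce (Q -> Q+R)


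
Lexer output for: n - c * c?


Scan left to right, longest-match per lexeme
Tokens: ID(n), OP(-), ID(c), OP(*), ID(c)


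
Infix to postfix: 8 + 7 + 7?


Left to right (same or higher precedence on left)
Postfix: 8 7 + 7 +


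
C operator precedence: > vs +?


'+' is additive (level 9); '>' is relational (level 7)
Higher level binds tighter
'+' has higher precedence than '>'


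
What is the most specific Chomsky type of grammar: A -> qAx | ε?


Single nonterminal LHS, but q^n x^n is not regular
Classification: Type 2 (Context-Free)


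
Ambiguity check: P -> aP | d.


right-linear, alternatives start with distinct terminals 'a' vs 'd': unique leftmost derivation
Unambiguous


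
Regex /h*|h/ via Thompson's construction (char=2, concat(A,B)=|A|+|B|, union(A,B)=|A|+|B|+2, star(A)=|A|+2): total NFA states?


Syntax tree has 2 char leaf(s), 1 union(s), 1 star(s)
chars contribute 2×2 = 4; each union adds +2; each star adds +2
Total: 4 + 2 + 2 = 8 states


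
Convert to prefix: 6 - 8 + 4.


left-to-right (same/higher precedence on left): tree is (+ (- 6 8) 4)
Prefix: + - 6 8 4


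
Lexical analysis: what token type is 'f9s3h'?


Pattern: letter/underscore followed by alphanumerics, not a keyword
Type: IDENTIFIER


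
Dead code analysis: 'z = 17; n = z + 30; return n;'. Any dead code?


z is read by n's definition; n is returned
No dead code


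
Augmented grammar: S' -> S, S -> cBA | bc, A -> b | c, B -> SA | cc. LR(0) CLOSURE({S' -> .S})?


Start: S' -> .S
For each item with dot before a nonterminal B, add B -> .γ for every B-production
Closure: [S' -> .S, S -> .cBA, S -> .bc]


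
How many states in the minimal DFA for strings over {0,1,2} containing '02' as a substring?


KMP-style automaton: 2 progress states + 1 absorbing accept = 3
Minimal DFA: 3 states


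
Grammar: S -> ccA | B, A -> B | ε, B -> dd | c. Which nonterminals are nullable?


A nonterminal is nullable iff some alternative derives ε (directly, or every symbol in it is nullable)
Nullable: {A}


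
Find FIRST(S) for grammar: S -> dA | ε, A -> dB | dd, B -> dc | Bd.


Per alternative of S: FIRST(dA) = {d}; FIRST(ε) = {ε}
FIRST(S) = {d, ε}


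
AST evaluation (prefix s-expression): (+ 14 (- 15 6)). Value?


Evaluate inner: (- 15 6) = 9
Evaluate root: (+ 14 9) = 23
Result: 23


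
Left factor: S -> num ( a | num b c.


Common prefix: 'num'
Factored: S -> num S', S' -> ( a | b c


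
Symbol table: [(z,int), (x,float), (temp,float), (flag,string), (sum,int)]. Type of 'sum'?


Lookup 'sum' → type int


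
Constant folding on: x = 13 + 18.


13 + 18 = 31 at compile time
Optimized: x = 31


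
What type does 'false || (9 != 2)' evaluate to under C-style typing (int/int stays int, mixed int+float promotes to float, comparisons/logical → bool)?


Operand types: bool || bool
Rule: logical operators take bool operands and yield bool
Result type: bool


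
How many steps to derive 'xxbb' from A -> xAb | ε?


Derivation: A => xAb => xxAbb => xxbb
Steps: 3


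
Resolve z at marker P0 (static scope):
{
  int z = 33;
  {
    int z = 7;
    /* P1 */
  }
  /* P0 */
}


z declared in the same block as P0
z = 33


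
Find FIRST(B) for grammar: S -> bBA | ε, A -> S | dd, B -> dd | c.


Per alternative of B: FIRST(dd) = {d}; FIRST(c) = {c}
FIRST(B) = {c, d}


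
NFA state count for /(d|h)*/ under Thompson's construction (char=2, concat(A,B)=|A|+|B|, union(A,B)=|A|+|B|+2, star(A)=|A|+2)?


Syntax tree has 2 char leaf(s), 1 union(s), 1 star(s)
chars contribute 2×2 = 4; each union adds +2; each star adds +2
Total: 4 + 2 + 2 = 8 states


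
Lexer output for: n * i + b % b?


Scan left to right, longest-match per lexeme
Tokens: ID(n), OP(*), ID(i), OP(+), ID(b), OP(%), ID(b)


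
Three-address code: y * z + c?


Break into single-operator statements:
t1 = y * z
t2 = t1 + c


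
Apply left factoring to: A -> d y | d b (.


Common prefix: 'd'
Factored: A -> d A', A' -> y | b (


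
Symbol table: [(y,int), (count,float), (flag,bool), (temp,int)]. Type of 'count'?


Lookup 'count' → type float


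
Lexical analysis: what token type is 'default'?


Pattern: reserved word
Type: KEYWORD


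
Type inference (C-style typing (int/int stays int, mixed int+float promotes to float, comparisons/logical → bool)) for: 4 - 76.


Operand types: int - int
Rule: mixed int/float promotes to float; int/int stays int
Result type: int


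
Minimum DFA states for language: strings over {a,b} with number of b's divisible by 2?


Track (count of b) mod 2: states 0..1, accept at 0
Minimal DFA: 2 states


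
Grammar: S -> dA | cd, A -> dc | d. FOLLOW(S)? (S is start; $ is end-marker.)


$ ∈ FOLLOW(S). For each A -> αBβ: add FIRST(β)\{ε} to FOLLOW(B); if β nullable, add FOLLOW(A).
FOLLOW(S) = {$}


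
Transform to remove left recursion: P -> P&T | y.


Left-recursive alternatives: P&T; non-recursive: y
Introduce P': P -> yP', P' -> &TP' | ε


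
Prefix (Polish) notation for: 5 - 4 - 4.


left-to-right (same/higher precedence on left): tree is (- (- 5 4) 4)
Prefix: - - 5 4 4


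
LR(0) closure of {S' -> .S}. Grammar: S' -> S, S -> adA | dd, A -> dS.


Start: S' -> .S
For each item with dot before a nonterminal B, add B -> .γ for every B-production
Closure: [S' -> .S, S -> .adA, S -> .dd]


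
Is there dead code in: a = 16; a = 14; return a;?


first assignment to a is overwritten before any read
Dead: 'a = 16'


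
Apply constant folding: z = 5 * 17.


5 * 17 = 85 at compile time
Optimized: z = 85


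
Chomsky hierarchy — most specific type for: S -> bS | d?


Right-linear: every RHS is a terminal or a terminal followed by one nonterminal
Classification: Type 3 (Regular)


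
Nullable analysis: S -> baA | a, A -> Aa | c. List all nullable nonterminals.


A nonterminal is nullable iff some alternative derives ε (directly, or every symbol in it is nullable)
Nullable: {}


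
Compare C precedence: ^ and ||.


'^' is bitwise XOR (level 4); '||' is logical OR (level 1)
Higher level binds tighter
'^' has higher precedence than '||'


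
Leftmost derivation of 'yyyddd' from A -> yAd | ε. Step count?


Derivation: A => yAd => yyAdd => yyyAddd => yyyddd
Steps: 4


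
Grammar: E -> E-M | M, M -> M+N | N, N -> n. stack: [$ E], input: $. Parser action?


start symbol E on stack, input exhausted
Action: accept


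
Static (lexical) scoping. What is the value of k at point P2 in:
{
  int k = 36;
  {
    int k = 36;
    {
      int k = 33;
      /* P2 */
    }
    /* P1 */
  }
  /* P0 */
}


k declared in the same block as P2
k = 33


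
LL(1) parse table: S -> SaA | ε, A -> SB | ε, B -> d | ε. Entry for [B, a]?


For [B, a]: ε is nullable and 'a' ∈ FOLLOW(B)
Entry: B -> ε


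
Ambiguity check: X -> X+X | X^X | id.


'id+id^id' has two parse trees (no precedence encoded between + and ^)
Ambiguous


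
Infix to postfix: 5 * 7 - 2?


Left to right (same or higher precedence on left)
Postfix: 5 7 * 2 -


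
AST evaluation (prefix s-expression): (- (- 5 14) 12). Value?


Evaluate inner: (- 5 14) = -9
Evaluate root: (- -9 12) = -21
Result: -21


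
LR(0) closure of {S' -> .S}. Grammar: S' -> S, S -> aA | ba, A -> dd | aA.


Start: S' -> .S
For each item with dot before a nonterminal B, add B -> .γ for every B-production
Closure: [S' -> .S, S -> .aA, S -> .ba]


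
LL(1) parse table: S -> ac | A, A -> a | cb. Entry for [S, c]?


For [S, c]: 'c' ∈ FIRST(A)
Entry: S -> A


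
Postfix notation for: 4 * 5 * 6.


Left to right (same or higher precedence on left)
Postfix: 4 5 * 6 *


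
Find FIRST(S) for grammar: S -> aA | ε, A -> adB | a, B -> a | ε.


Per alternative of S: FIRST(aA) = {a}; FIRST(ε) = {ε}
FIRST(S) = {a, ε}


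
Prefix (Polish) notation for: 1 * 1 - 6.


left-to-right (same/higher precedence on left): tree is (- (* 1 1) 6)
Prefix: - * 1 1 6


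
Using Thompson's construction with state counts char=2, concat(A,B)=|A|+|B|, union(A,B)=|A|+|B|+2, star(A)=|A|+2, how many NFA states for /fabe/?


Syntax tree has 4 char leaf(s), 0 union(s), 0 star(s)
chars contribute 4×2 = 8; each union adds +2; each star adds +2
Total: 8 + 0 + 0 = 8 states


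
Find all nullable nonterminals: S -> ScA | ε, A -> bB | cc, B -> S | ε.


A nonterminal is nullable iff some alternative derives ε (directly, or every symbol in it is nullable)
Nullable: {B, S}


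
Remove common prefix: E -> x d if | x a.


Common prefix: 'x'
Factored: E -> x E', E' -> d if | a


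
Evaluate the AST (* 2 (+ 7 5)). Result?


Evaluate inner: (+ 7 5) = 12
Evaluate root: (* 2 12) = 24
Result: 24


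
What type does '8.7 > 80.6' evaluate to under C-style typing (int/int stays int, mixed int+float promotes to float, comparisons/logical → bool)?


Operand types: float > float
Rule: comparison yields bool
Result type: bool


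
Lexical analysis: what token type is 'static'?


Pattern: reserved word
Type: KEYWORD


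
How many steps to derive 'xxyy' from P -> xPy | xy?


Derivation: P => xPy => xxyy
Steps: 2


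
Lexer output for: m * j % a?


Scan left to right, longest-match per lexeme
Tokens: ID(m), OP(*), ID(j), OP(%), ID(a)


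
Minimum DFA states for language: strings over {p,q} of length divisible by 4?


Track length mod 4: states 0..3, accept at 0
Minimal DFA: 4 states


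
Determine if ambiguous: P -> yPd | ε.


balanced y^n…d^n: each string has a unique parse
Unambiguous


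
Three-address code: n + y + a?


Break into single-operator statements:
t1 = n + y
t2 = t1 + a


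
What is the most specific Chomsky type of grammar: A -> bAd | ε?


Single nonterminal LHS, but b^n d^n is not regular
Classification: Type 2 (Context-Free)


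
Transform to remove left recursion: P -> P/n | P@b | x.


Left-recursive alternatives: P/n, P@b; non-recursive: x
Introduce P': P -> xP', P' -> /nP' | @bP' | ε


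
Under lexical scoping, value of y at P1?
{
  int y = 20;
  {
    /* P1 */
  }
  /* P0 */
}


P1's block does not declare y; resolves to the enclosing declaration at depth 0
y = 20


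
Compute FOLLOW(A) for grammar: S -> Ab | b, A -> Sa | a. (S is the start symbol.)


$ ∈ FOLLOW(S). For each A -> αBβ: add FIRST(β)\{ε} to FOLLOW(B); if β nullable, add FOLLOW(A).
FOLLOW(A) = {b}


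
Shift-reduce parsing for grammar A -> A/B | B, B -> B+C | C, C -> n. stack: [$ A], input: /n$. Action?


shift '/' to continue A -> A/B
Action: shift


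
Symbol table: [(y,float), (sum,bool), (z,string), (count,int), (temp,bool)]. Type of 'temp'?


Lookup 'temp' → type bool


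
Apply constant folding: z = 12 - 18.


12 - 18 = -6 at compile time
Optimized: z = -6


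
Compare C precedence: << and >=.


'<<' is shift (level 8); '>=' is relational (level 7)
Higher level binds tighter
'<<' has higher precedence than '>='


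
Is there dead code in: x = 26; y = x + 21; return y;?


x is read by y's definition; y is returned
No dead code


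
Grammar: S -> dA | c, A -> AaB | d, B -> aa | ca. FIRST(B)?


Per alternative of B: FIRST(aa) = {a}; FIRST(ca) = {c}
FIRST(B) = {a, c}


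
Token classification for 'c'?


Pattern: letter/underscore followed by alphanumerics, not a keyword
Type: IDENTIFIER


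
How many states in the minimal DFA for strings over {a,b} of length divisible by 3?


Track length mod 3: states 0..2, accept at 0
Minimal DFA: 3 states


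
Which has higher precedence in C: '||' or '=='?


'==' is equality (level 6); '||' is logical OR (level 1)
Higher level binds tighter
'==' has higher precedence than '||'


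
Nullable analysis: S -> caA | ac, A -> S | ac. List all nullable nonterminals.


A nonterminal is nullable iff some alternative derives ε (directly, or every symbol in it is nullable)
Nullable: {}


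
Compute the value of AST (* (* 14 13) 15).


Evaluate inner: (* 14 13) = 182
Evaluate root: (* 182 15) = 2730
Result: 2730


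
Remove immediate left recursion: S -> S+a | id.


Left-recursive alternatives: S+a; non-recursive: id
Introduce S': S -> idS', S' -> +aS' | ε


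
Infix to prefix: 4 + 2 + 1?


left-to-right (same/higher precedence on left): tree is (+ (+ 4 2) 1)
Prefix: + + 4 2 1


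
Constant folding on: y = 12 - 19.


12 - 19 = -7 at compile time
Optimized: y = -7


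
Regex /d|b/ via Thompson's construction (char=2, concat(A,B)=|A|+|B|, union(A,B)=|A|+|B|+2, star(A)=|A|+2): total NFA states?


Syntax tree has 2 char leaf(s), 1 union(s), 0 star(s)
chars contribute 2×2 = 4; each union adds +2; each star adds +2
Total: 4 + 2 + 0 = 6 states


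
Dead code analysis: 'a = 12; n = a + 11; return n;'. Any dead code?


a is read by n's definition; n is returned
No dead code


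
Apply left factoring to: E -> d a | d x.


Common prefix: 'd'
Factored: E -> d E', E' -> a | x


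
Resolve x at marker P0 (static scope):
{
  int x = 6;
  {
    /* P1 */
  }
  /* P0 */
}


x declared in the same block as P0
x = 6


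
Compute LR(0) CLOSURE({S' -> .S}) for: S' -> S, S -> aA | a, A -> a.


Start: S' -> .S
For each item with dot before a nonterminal B, add B -> .γ for every B-production
Closure: [S' -> .S, S -> .aA, S -> .a]


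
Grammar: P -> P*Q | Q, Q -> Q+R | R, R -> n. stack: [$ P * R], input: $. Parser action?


'R' (not preceded by Q+) is the handle for Q -> R
Action: reduce (Q -> R)


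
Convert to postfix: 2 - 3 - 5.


Left to right (same or higher precedence on left)
Postfix: 2 3 - 5 -


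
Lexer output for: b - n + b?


Scan left to right, longest-match per lexeme
Tokens: ID(b), OP(-), ID(n), OP(+), ID(b)


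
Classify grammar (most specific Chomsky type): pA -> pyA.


LHS has context (more than one symbol) and |LHS| ≤ |RHS|
Classification: Type 1 (Context-Sensitive)


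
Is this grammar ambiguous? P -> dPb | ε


balanced d^n…b^n: each string has a unique parse
Unambiguous


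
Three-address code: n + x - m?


Break into single-operator statements:
t1 = n + x
t2 = t1 - m


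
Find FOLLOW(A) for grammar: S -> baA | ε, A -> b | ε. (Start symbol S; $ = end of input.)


$ ∈ FOLLOW(S). For each A -> αBβ: add FIRST(β)\{ε} to FOLLOW(B); if β nullable, add FOLLOW(A).
FOLLOW(A) = {$}


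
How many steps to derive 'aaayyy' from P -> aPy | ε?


Derivation: P => aPy => aaPyy => aaaPyyy => aaayyy
Steps: 4


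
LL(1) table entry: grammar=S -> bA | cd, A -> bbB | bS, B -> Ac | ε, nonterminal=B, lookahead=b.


For [B, b]: 'b' ∈ FIRST(Ac)
Entry: B -> Ac


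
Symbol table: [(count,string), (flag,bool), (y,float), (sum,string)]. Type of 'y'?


Lookup 'y' → type float


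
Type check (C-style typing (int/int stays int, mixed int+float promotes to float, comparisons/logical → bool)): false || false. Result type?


Operand types: bool || bool
Rule: logical operators take bool operands and yield bool
Result type: bool
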